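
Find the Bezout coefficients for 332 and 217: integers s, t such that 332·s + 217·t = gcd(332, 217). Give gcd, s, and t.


Euclidean algorithm on (332, 217) — divide until remainder is 0:
  332 = 1 · 217 + 115
  217 = 1 · 115 + 102
  115 = 1 · 102 + 13
  102 = 7 · 13 + 11
  13 = 1 · 11 + 2
  11 = 5 · 2 + 1
  2 = 2 · 1 + 0
gcd(332, 217) = 1.
Track Bezout coefficients alongside the remainders: start with r₀ = 332 = a·1 + b·0 (s = 1, t = 0) and r₁ = 217 = a·0 + b·1 (s = 0, t = 1); each new remainder r_{k+1} = r_{k-1} − q_k·r_k inherits s_{k+1} = s_{k-1} − q_k·s_k, t_{k+1} = t_{k-1} − q_k·t_k, so r_k = a·s_k + b·t_k at every step:
  q = 1: r = 115, s = 1 − 1·0 = 1, t = 0 − 1·1 = -1  (check: 332·1 + 217·(-1) = 115)
  q = 1: r = 102, s = 0 − 1·1 = -1, t = 1 − 1·(-1) = 2  (check: 332·(-1) + 217·2 = 102)
  q = 1: r = 13, s = 1 − 1·(-1) = 2, t = -1 − 1·2 = -3  (check: 332·2 + 217·(-3) = 13)
  q = 7: r = 11, s = -1 − 7·2 = -15, t = 2 − 7·(-3) = 23  (check: 332·(-15) + 217·23 = 11)
  q = 1: r = 2, s = 2 − 1·(-15) = 17, t = -3 − 1·23 = -26  (check: 332·17 + 217·(-26) = 2)
  q = 5: r = 1, s = -15 − 5·17 = -100, t = 23 − 5·(-26) = 153  (check: 332·(-100) + 217·153 = 1)
The row with r = 1 (the gcd) gives the Bezout coefficients s = -100, t = 153.
Result: 332 · (-100) + 217 · (153) = 1.

gcd(332, 217) = 1; s = -100, t = 153 (check: 332·(-100) + 217·153 = 1).


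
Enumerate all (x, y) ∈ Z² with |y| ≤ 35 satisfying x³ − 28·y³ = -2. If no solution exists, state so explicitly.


The equation is x³ - 28y³ = -2. For fixed y, x³ = 28·y³ − 2, so a solution requires the RHS to be a perfect cube.
Strategy: iterate y from -35 to 35, compute RHS = 28·y³ − 2, and check whether it is a (positive or negative) perfect cube.
Check small values of y:
  y = 0: RHS = -2 is not a perfect cube.
  y = 1: RHS = 26 is not a perfect cube.
  y = -1: RHS = -30 is not a perfect cube.
  y = 2: RHS = 222 is not a perfect cube.
  y = -2: RHS = -226 is not a perfect cube.
  y = 3: RHS = 754 is not a perfect cube.
  y = -3: RHS = -758 is not a perfect cube.
Continuing the search up to |y| = 35 finds no solutions either.
No (x, y) in the scanned range satisfies the equation.

No integer solutions with |y| ≤ 35.


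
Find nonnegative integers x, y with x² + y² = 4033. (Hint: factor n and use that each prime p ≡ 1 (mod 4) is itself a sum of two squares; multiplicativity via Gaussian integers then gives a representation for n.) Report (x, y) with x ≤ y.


Step 1: Factor n = 4033 = 37 · 109.
Step 2: Check the mod-4 condition on each prime factor: 37 ≡ 1 (mod 4), exponent 1; 109 ≡ 1 (mod 4), exponent 1.
All primes ≡ 3 (mod 4) appear to even exponent (or don't appear), so by the two-squares theorem n IS expressible as a sum of two squares.
Step 3: Build a representation. Here n = 37 · 109 is a product of primes ≡ 1 (mod 4). Each prime p ≡ 1 (mod 4) is itself a sum of two squares; find a² by testing p − a² for a perfect square:
  37: 37 − 1² = 36 = 6² ⇒ 37 = 1² + 6².
  109: 109 − 1² = 108, 109 − 2² = 105, 109 − 3² = 100 = 10² ⇒ 109 = 3² + 10².
  Combine using the Brahmagupta–Fibonacci identity (a² + b²)(c² + d²) = (ac − bd)² + (ad + bc)² = (ac + bd)² + (ad − bc)²:
  37 · 109 = 4033: from (1² + 6²)(3² + 10²), take (1·3 − 6·10, 1·10 + 6·3) = (3 − 60, 10 + 18) = (-57, 28); dropping signs (only squares matter) gives (57, 28); check 57² + 28² = 3249 + 784 = 4033 ✓.
Step 4: Order so x ≤ y and verify: 28² + 57² = 784 + 3249 = 4033 = n. ✓

n = 4033 = 28² + 57² (one valid representation with x ≤ y).


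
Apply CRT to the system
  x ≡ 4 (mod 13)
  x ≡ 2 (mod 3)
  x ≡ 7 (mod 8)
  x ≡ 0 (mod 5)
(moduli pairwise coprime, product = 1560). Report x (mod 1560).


Product of moduli M = 13 · 3 · 8 · 5 = 1560.
Merge one congruence at a time:
  Start: x ≡ 4 (mod 13).
  Combine with x ≡ 2 (mod 3); new modulus lcm = 39.
    Write x = 4 + 13·t and substitute into x ≡ 2 (mod 3): 13·t ≡ 2 − 4 = -2 (mod 3).
    Reduce coefficients mod 3: 1·t ≡ 1 (mod 3).
    So t ≡ 1 (mod 3).
    Then x = 4 + 13·1 = 17, valid modulo lcm(13, 3) = 39: x ≡ 17 (mod 39).
  Combine with x ≡ 7 (mod 8); new modulus lcm = 312.
    Write x = 17 + 39·t and substitute into x ≡ 7 (mod 8): 39·t ≡ 7 − 17 = -10 (mod 8).
    Reduce coefficients mod 8: 7·t ≡ 6 (mod 8).
    The inverse of 7 mod 8 is 7 (since 7·7 = 49 = 6·8 + 1), so t ≡ 7·6 = 42 ≡ 2 (mod 8).
    Then x = 17 + 39·2 = 95, valid modulo lcm(39, 8) = 312: x ≡ 95 (mod 312).
  Combine with x ≡ 0 (mod 5); new modulus lcm = 1560.
    Write x = 95 + 312·t and substitute into x ≡ 0 (mod 5): 312·t ≡ 0 − 95 = -95 (mod 5).
    Reduce coefficients mod 5: 2·t ≡ 0 (mod 5).
    The inverse of 2 mod 5 is 3 (since 2·3 = 6 = 1·5 + 1), so t ≡ 3·0 = 0 ≡ 0 (mod 5).
    Then x = 95 + 312·0 = 95, valid modulo lcm(312, 5) = 1560: x ≡ 95 (mod 1560).
Verify against each original: 95 mod 13 = 4, 95 mod 3 = 2, 95 mod 8 = 7, 95 mod 5 = 0.

x ≡ 95 (mod 1560).


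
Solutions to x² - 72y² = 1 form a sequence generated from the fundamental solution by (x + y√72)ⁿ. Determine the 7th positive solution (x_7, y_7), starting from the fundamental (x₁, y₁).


Step 1: Find the fundamental solution (x₁, y₁) of x² - 72y² = 1.
  Expand √72 as a continued fraction. a₀ = ⌊√72⌋ = 8; iterate m_{k+1} = d_k·a_k − m_k, d_{k+1} = (72 − m_{k+1}²)/d_k, a_{k+1} = ⌊(a₀ + m_{k+1})/d_{k+1}⌋ (starting m₀ = 0, d₀ = 1), with convergents p_k = a_k·p_{k-1} + p_{k-2}, q_k = a_k·q_{k-1} + q_{k-2} (p₋₁ = 1, q₋₁ = 0):
  k = 0: a₀ = 8; p₀/q₀ = 8/1; p₀² − 72·q₀² = 64 − 72 = -8.
  k = 1: m = 8, d = 8, a = ⌊(8 + 8)/8⌋ = 2; p/q = (2·8 + 1)/(2·1 + 0) = 17/2; p² − 72·q² = 289 − 288 = 1.
  The first convergent with p² − 72·q² = 1 gives the fundamental solution (x₁, y₁) = (17, 2).
Step 2: Apply the recurrence (x_{n+1}, y_{n+1}) = (x₁x_n + 72y₁y_n, x₁y_n + y₁x_n) repeatedly.
  From (x_1, y_1) = (17, 2): x_2 = 17·17 + 72·2·2 = 577; y_2 = 17·2 + 2·17 = 68.
  From (x_2, y_2) = (577, 68): x_3 = 17·577 + 72·2·68 = 19601; y_3 = 17·68 + 2·577 = 2310.
  From (x_3, y_3) = (19601, 2310): x_4 = 17·19601 + 72·2·2310 = 665857; y_4 = 17·2310 + 2·19601 = 78472.
  From (x_4, y_4) = (665857, 78472): x_5 = 17·665857 + 72·2·78472 = 22619537; y_5 = 17·78472 + 2·665857 = 2665738.
  From (x_5, y_5) = (22619537, 2665738): x_6 = 17·22619537 + 72·2·2665738 = 768398401; y_6 = 17·2665738 + 2·22619537 = 90556620.
  From (x_6, y_6) = (768398401, 90556620): x_7 = 17·768398401 + 72·2·90556620 = 26102926097; y_7 = 17·90556620 + 2·768398401 = 3076259342.
Step 3: Verify x_7² - 72·y_7² = 681362750825443653409 - 681362750825443653408 = 1 (should be 1). ✓

(x_1, y_1) = (17, 2); (x_7, y_7) = (26102926097, 3076259342).


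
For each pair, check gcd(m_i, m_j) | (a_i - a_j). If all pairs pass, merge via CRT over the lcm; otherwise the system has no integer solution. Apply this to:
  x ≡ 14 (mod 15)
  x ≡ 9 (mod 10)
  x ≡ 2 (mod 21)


Moduli 15, 10, 21 are not pairwise coprime, so CRT works modulo lcm(m_i) when all pairwise compatibility conditions hold.
Pairwise compatibility: gcd(m_i, m_j) must divide a_i - a_j for every pair.
Merge one congruence at a time:
  Start: x ≡ 14 (mod 15).
  Combine with x ≡ 9 (mod 10): gcd(15, 10) = 5; 9 - 14 = -5, which IS divisible by 5, so compatible.
    Write x = 14 + 15·t and substitute into x ≡ 9 (mod 10): 15·t ≡ 9 − 14 = -5 (mod 10).
    Divide the congruence (and modulus) by g = 5: 3·t ≡ -1 (mod 2).
    Reduce coefficients mod 2: 1·t ≡ 1 (mod 2).
    So t ≡ 1 (mod 2).
    Then x = 14 + 15·1 = 29, valid modulo lcm(15, 10) = 30: x ≡ 29 (mod 30).
  Combine with x ≡ 2 (mod 21): gcd(30, 21) = 3; 2 - 29 = -27, which IS divisible by 3, so compatible.
    Write x = 29 + 30·t and substitute into x ≡ 2 (mod 21): 30·t ≡ 2 − 29 = -27 (mod 21).
    Divide the congruence (and modulus) by g = 3: 10·t ≡ -9 (mod 7).
    Reduce coefficients mod 7: 3·t ≡ 5 (mod 7).
    The inverse of 3 mod 7 is 5 (since 3·5 = 15 = 2·7 + 1), so t ≡ 5·5 = 25 ≡ 4 (mod 7).
    Then x = 29 + 30·4 = 149, valid modulo lcm(30, 21) = 210: x ≡ 149 (mod 210).
Verify: 149 mod 15 = 14, 149 mod 10 = 9, 149 mod 21 = 2.

x ≡ 149 (mod 210).


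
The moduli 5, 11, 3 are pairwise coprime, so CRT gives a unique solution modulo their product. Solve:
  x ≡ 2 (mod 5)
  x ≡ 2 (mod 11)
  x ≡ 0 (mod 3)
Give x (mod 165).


Moduli 5, 11, 3 are pairwise coprime; by CRT there is a unique solution modulo M = 5 · 11 · 3 = 165.
Solve pairwise, accumulating the modulus:
  Start with x ≡ 2 (mod 5).
  Combine with x ≡ 2 (mod 11): since gcd(5, 11) = 1, we get a unique residue mod 55.
    Write x = 2 + 5·t and substitute into x ≡ 2 (mod 11): 5·t ≡ 2 − 2 = 0 (mod 11).
    The inverse of 5 mod 11 is 9 (since 5·9 = 45 = 4·11 + 1), so t ≡ 9·0 = 0 ≡ 0 (mod 11).
    Then x = 2 + 5·0 = 2, valid modulo lcm(5, 11) = 55: x ≡ 2 (mod 55).
  Combine with x ≡ 0 (mod 3): since gcd(55, 3) = 1, we get a unique residue mod 165.
    Write x = 2 + 55·t and substitute into x ≡ 0 (mod 3): 55·t ≡ 0 − 2 = -2 (mod 3).
    Reduce coefficients mod 3: 1·t ≡ 1 (mod 3).
    So t ≡ 1 (mod 3).
    Then x = 2 + 55·1 = 57, valid modulo lcm(55, 3) = 165: x ≡ 57 (mod 165).
Verify: 57 mod 5 = 2 ✓, 57 mod 11 = 2 ✓, 57 mod 3 = 0 ✓.

x ≡ 57 (mod 165).


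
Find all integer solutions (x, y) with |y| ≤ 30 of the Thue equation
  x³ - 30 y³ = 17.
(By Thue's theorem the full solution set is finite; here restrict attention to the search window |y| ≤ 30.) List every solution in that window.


The equation is x³ - 30y³ = 17. For fixed y, x³ = 30·y³ + 17, so a solution requires the RHS to be a perfect cube.
Strategy: iterate y from -30 to 30, compute RHS = 30·y³ + 17, and check whether it is a (positive or negative) perfect cube.
Check small values of y:
  y = 0: RHS = 17 is not a perfect cube.
  y = 1: RHS = 47 is not a perfect cube.
  y = -1: RHS = -13 is not a perfect cube.
  y = 2: RHS = 257 is not a perfect cube.
  y = -2: RHS = -223 is not a perfect cube.
  y = 3: RHS = 827 is not a perfect cube.
  y = -3: RHS = -793 is not a perfect cube.
Continuing the search up to |y| = 30 finds no solutions either.
No (x, y) in the scanned range satisfies the equation.

No integer solutions with |y| ≤ 30.


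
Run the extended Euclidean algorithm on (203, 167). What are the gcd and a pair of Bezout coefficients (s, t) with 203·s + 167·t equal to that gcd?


Euclidean algorithm on (203, 167) — divide until remainder is 0:
  203 = 1 · 167 + 36
  167 = 4 · 36 + 23
  36 = 1 · 23 + 13
  23 = 1 · 13 + 10
  13 = 1 · 10 + 3
  10 = 3 · 3 + 1
  3 = 3 · 1 + 0
gcd(203, 167) = 1.
Track Bezout coefficients alongside the remainders: start with r₀ = 203 = a·1 + b·0 (s = 1, t = 0) and r₁ = 167 = a·0 + b·1 (s = 0, t = 1); each new remainder r_{k+1} = r_{k-1} − q_k·r_k inherits s_{k+1} = s_{k-1} − q_k·s_k, t_{k+1} = t_{k-1} − q_k·t_k, so r_k = a·s_k + b·t_k at every step:
  q = 1: r = 36, s = 1 − 1·0 = 1, t = 0 − 1·1 = -1  (check: 203·1 + 167·(-1) = 36)
  q = 4: r = 23, s = 0 − 4·1 = -4, t = 1 − 4·(-1) = 5  (check: 203·(-4) + 167·5 = 23)
  q = 1: r = 13, s = 1 − 1·(-4) = 5, t = -1 − 1·5 = -6  (check: 203·5 + 167·(-6) = 13)
  q = 1: r = 10, s = -4 − 1·5 = -9, t = 5 − 1·(-6) = 11  (check: 203·(-9) + 167·11 = 10)
  q = 1: r = 3, s = 5 − 1·(-9) = 14, t = -6 − 1·11 = -17  (check: 203·14 + 167·(-17) = 3)
  q = 3: r = 1, s = -9 − 3·14 = -51, t = 11 − 3·(-17) = 62  (check: 203·(-51) + 167·62 = 1)
The row with r = 1 (the gcd) gives the Bezout coefficients s = -51, t = 62.
Result: 203 · (-51) + 167 · (62) = 1.

gcd(203, 167) = 1; s = -51, t = 62 (check: 203·(-51) + 167·62 = 1).


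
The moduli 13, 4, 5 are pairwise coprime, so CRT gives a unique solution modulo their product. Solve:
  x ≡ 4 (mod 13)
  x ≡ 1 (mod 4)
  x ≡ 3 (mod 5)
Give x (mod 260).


Moduli 13, 4, 5 are pairwise coprime; by CRT there is a unique solution modulo M = 13 · 4 · 5 = 260.
Solve pairwise, accumulating the modulus:
  Start with x ≡ 4 (mod 13).
  Combine with x ≡ 1 (mod 4): since gcd(13, 4) = 1, we get a unique residue mod 52.
    Write x = 4 + 13·t and substitute into x ≡ 1 (mod 4): 13·t ≡ 1 − 4 = -3 (mod 4).
    Reduce coefficients mod 4: 1·t ≡ 1 (mod 4).
    So t ≡ 1 (mod 4).
    Then x = 4 + 13·1 = 17, valid modulo lcm(13, 4) = 52: x ≡ 17 (mod 52).
  Combine with x ≡ 3 (mod 5): since gcd(52, 5) = 1, we get a unique residue mod 260.
    Write x = 17 + 52·t and substitute into x ≡ 3 (mod 5): 52·t ≡ 3 − 17 = -14 (mod 5).
    Reduce coefficients mod 5: 2·t ≡ 1 (mod 5).
    The inverse of 2 mod 5 is 3 (since 2·3 = 6 = 1·5 + 1), so t ≡ 3·1 = 3 ≡ 3 (mod 5).
    Then x = 17 + 52·3 = 173, valid modulo lcm(52, 5) = 260: x ≡ 173 (mod 260).
Verify: 173 mod 13 = 4 ✓, 173 mod 4 = 1 ✓, 173 mod 5 = 3 ✓.

x ≡ 173 (mod 260).


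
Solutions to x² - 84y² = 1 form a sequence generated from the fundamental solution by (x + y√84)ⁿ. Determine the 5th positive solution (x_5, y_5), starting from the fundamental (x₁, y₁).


Step 1: Find the fundamental solution (x₁, y₁) of x² - 84y² = 1.
  Expand √84 as a continued fraction. a₀ = ⌊√84⌋ = 9; iterate m_{k+1} = d_k·a_k − m_k, d_{k+1} = (84 − m_{k+1}²)/d_k, a_{k+1} = ⌊(a₀ + m_{k+1})/d_{k+1}⌋ (starting m₀ = 0, d₀ = 1), with convergents p_k = a_k·p_{k-1} + p_{k-2}, q_k = a_k·q_{k-1} + q_{k-2} (p₋₁ = 1, q₋₁ = 0):
  k = 0: a₀ = 9; p₀/q₀ = 9/1; p₀² − 84·q₀² = 81 − 84 = -3.
  k = 1: m = 9, d = 3, a = ⌊(9 + 9)/3⌋ = 6; p/q = (6·9 + 1)/(6·1 + 0) = 55/6; p² − 84·q² = 3025 − 3024 = 1.
  The first convergent with p² − 84·q² = 1 gives the fundamental solution (x₁, y₁) = (55, 6).
Step 2: Apply the recurrence (x_{n+1}, y_{n+1}) = (x₁x_n + 84y₁y_n, x₁y_n + y₁x_n) repeatedly.
  From (x_1, y_1) = (55, 6): x_2 = 55·55 + 84·6·6 = 6049; y_2 = 55·6 + 6·55 = 660.
  From (x_2, y_2) = (6049, 660): x_3 = 55·6049 + 84·6·660 = 665335; y_3 = 55·660 + 6·6049 = 72594.
  From (x_3, y_3) = (665335, 72594): x_4 = 55·665335 + 84·6·72594 = 73180801; y_4 = 55·72594 + 6·665335 = 7984680.
  From (x_4, y_4) = (73180801, 7984680): x_5 = 55·73180801 + 84·6·7984680 = 8049222775; y_5 = 55·7984680 + 6·73180801 = 878242206.
Step 3: Verify x_5² - 84·y_5² = 64789987281578700625 - 64789987281578700624 = 1 (should be 1). ✓

(x_1, y_1) = (55, 6); (x_5, y_5) = (8049222775, 878242206).


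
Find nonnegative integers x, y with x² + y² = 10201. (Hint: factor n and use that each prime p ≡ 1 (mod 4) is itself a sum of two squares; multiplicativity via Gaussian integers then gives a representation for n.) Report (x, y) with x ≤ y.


Step 1: Factor n = 10201 = 101^2.
Step 2: Check the mod-4 condition on each prime factor: 101 ≡ 1 (mod 4), exponent 2.
All primes ≡ 3 (mod 4) appear to even exponent (or don't appear), so by the two-squares theorem n IS expressible as a sum of two squares.
Step 3: Build a representation. Here n = 101 · 101 is a product of primes ≡ 1 (mod 4). Each prime p ≡ 1 (mod 4) is itself a sum of two squares; find a² by testing p − a² for a perfect square:
  101: 101 − 1² = 100 = 10² ⇒ 101 = 1² + 10².
  Combine using the Brahmagupta–Fibonacci identity (a² + b²)(c² + d²) = (ac − bd)² + (ad + bc)² = (ac + bd)² + (ad − bc)²:
  101 · 101 = 10201: from (1² + 10²)(1² + 10²), take (1·1 − 10·10, 1·10 + 10·1) = (1 − 100, 10 + 10) = (-99, 20); dropping signs (only squares matter) gives (99, 20); check 99² + 20² = 9801 + 400 = 10201 ✓.
Step 4: Order so x ≤ y and verify: 20² + 99² = 400 + 9801 = 10201 = n. ✓

n = 10201 = 20² + 99² (one valid representation with x ≤ y).


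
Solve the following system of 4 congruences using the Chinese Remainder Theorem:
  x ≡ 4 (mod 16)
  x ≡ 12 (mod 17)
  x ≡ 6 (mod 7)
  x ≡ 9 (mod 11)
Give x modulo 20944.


Product of moduli M = 16 · 17 · 7 · 11 = 20944.
Merge one congruence at a time:
  Start: x ≡ 4 (mod 16).
  Combine with x ≡ 12 (mod 17); new modulus lcm = 272.
    Write x = 4 + 16·t and substitute into x ≡ 12 (mod 17): 16·t ≡ 12 − 4 = 8 (mod 17).
    The inverse of 16 mod 17 is 16 (since 16·16 = 256 = 15·17 + 1), so t ≡ 16·8 = 128 ≡ 9 (mod 17).
    Then x = 4 + 16·9 = 148, valid modulo lcm(16, 17) = 272: x ≡ 148 (mod 272).
  Combine with x ≡ 6 (mod 7); new modulus lcm = 1904.
    Write x = 148 + 272·t and substitute into x ≡ 6 (mod 7): 272·t ≡ 6 − 148 = -142 (mod 7).
    Reduce coefficients mod 7: 6·t ≡ 5 (mod 7).
    The inverse of 6 mod 7 is 6 (since 6·6 = 36 = 5·7 + 1), so t ≡ 6·5 = 30 ≡ 2 (mod 7).
    Then x = 148 + 272·2 = 692, valid modulo lcm(272, 7) = 1904: x ≡ 692 (mod 1904).
  Combine with x ≡ 9 (mod 11); new modulus lcm = 20944.
    Write x = 692 + 1904·t and substitute into x ≡ 9 (mod 11): 1904·t ≡ 9 − 692 = -683 (mod 11).
    Reduce coefficients mod 11: 1·t ≡ 10 (mod 11).
    So t ≡ 10 (mod 11).
    Then x = 692 + 1904·10 = 19732, valid modulo lcm(1904, 11) = 20944: x ≡ 19732 (mod 20944).
Verify against each original: 19732 mod 16 = 4, 19732 mod 17 = 12, 19732 mod 7 = 6, 19732 mod 11 = 9.

x ≡ 19732 (mod 20944).


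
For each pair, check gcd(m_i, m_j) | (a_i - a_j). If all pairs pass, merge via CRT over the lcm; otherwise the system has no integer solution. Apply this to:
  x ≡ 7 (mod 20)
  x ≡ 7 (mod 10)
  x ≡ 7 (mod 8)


Moduli 20, 10, 8 are not pairwise coprime, so CRT works modulo lcm(m_i) when all pairwise compatibility conditions hold.
Pairwise compatibility: gcd(m_i, m_j) must divide a_i - a_j for every pair.
Merge one congruence at a time:
  Start: x ≡ 7 (mod 20).
  Combine with x ≡ 7 (mod 10): gcd(20, 10) = 10; 7 - 7 = 0, which IS divisible by 10, so compatible.
    Write x = 7 + 20·t and substitute into x ≡ 7 (mod 10): 20·t ≡ 7 − 7 = 0 (mod 10).
    Divide the congruence (and modulus) by g = 10: 2·t ≡ 0 (mod 1).
    Modulo 1 every t works; take t = 0.
    Then x = 7 + 20·0 = 7, valid modulo lcm(20, 10) = 20: x ≡ 7 (mod 20).
  Combine with x ≡ 7 (mod 8): gcd(20, 8) = 4; 7 - 7 = 0, which IS divisible by 4, so compatible.
    Write x = 7 + 20·t and substitute into x ≡ 7 (mod 8): 20·t ≡ 7 − 7 = 0 (mod 8).
    Divide the congruence (and modulus) by g = 4: 5·t ≡ 0 (mod 2).
    Reduce coefficients mod 2: 1·t ≡ 0 (mod 2).
    So t ≡ 0 (mod 2).
    Then x = 7 + 20·0 = 7, valid modulo lcm(20, 8) = 40: x ≡ 7 (mod 40).
Verify: 7 mod 20 = 7, 7 mod 10 = 7, 7 mod 8 = 7.

x ≡ 7 (mod 40).


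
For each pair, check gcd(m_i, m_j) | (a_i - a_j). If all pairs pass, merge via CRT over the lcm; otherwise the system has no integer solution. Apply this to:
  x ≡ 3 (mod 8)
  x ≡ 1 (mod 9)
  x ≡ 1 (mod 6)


Moduli 8, 9, 6 are not pairwise coprime, so CRT works modulo lcm(m_i) when all pairwise compatibility conditions hold.
Pairwise compatibility: gcd(m_i, m_j) must divide a_i - a_j for every pair.
Merge one congruence at a time:
  Start: x ≡ 3 (mod 8).
  Combine with x ≡ 1 (mod 9): gcd(8, 9) = 1; 1 - 3 = -2, which IS divisible by 1, so compatible.
    Write x = 3 + 8·t and substitute into x ≡ 1 (mod 9): 8·t ≡ 1 − 3 = -2 (mod 9).
    Reduce coefficients mod 9: 8·t ≡ 7 (mod 9).
    The inverse of 8 mod 9 is 8 (since 8·8 = 64 = 7·9 + 1), so t ≡ 8·7 = 56 ≡ 2 (mod 9).
    Then x = 3 + 8·2 = 19, valid modulo lcm(8, 9) = 72: x ≡ 19 (mod 72).
  Combine with x ≡ 1 (mod 6): gcd(72, 6) = 6; 1 - 19 = -18, which IS divisible by 6, so compatible.
    Write x = 19 + 72·t and substitute into x ≡ 1 (mod 6): 72·t ≡ 1 − 19 = -18 (mod 6).
    Divide the congruence (and modulus) by g = 6: 12·t ≡ -3 (mod 1).
    Modulo 1 every t works; take t = 0.
    Then x = 19 + 72·0 = 19, valid modulo lcm(72, 6) = 72: x ≡ 19 (mod 72).
Verify: 19 mod 8 = 3, 19 mod 9 = 1, 19 mod 6 = 1.

x ≡ 19 (mod 72).


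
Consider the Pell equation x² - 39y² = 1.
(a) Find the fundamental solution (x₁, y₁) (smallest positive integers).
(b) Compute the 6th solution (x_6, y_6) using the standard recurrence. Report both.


Step 1: Find the fundamental solution (x₁, y₁) of x² - 39y² = 1.
  Expand √39 as a continued fraction. a₀ = ⌊√39⌋ = 6; iterate m_{k+1} = d_k·a_k − m_k, d_{k+1} = (39 − m_{k+1}²)/d_k, a_{k+1} = ⌊(a₀ + m_{k+1})/d_{k+1}⌋ (starting m₀ = 0, d₀ = 1), with convergents p_k = a_k·p_{k-1} + p_{k-2}, q_k = a_k·q_{k-1} + q_{k-2} (p₋₁ = 1, q₋₁ = 0):
  k = 0: a₀ = 6; p₀/q₀ = 6/1; p₀² − 39·q₀² = 36 − 39 = -3.
  k = 1: m = 6, d = 3, a = ⌊(6 + 6)/3⌋ = 4; p/q = (4·6 + 1)/(4·1 + 0) = 25/4; p² − 39·q² = 625 − 624 = 1.
  The first convergent with p² − 39·q² = 1 gives the fundamental solution (x₁, y₁) = (25, 4).
Step 2: Apply the recurrence (x_{n+1}, y_{n+1}) = (x₁x_n + 39y₁y_n, x₁y_n + y₁x_n) repeatedly.
  From (x_1, y_1) = (25, 4): x_2 = 25·25 + 39·4·4 = 1249; y_2 = 25·4 + 4·25 = 200.
  From (x_2, y_2) = (1249, 200): x_3 = 25·1249 + 39·4·200 = 62425; y_3 = 25·200 + 4·1249 = 9996.
  From (x_3, y_3) = (62425, 9996): x_4 = 25·62425 + 39·4·9996 = 3120001; y_4 = 25·9996 + 4·62425 = 499600.
  From (x_4, y_4) = (3120001, 499600): x_5 = 25·3120001 + 39·4·499600 = 155937625; y_5 = 25·499600 + 4·3120001 = 24970004.
  From (x_5, y_5) = (155937625, 24970004): x_6 = 25·155937625 + 39·4·24970004 = 7793761249; y_6 = 25·24970004 + 4·155937625 = 1248000600.
Step 3: Verify x_6² - 39·y_6² = 60742714406414040001 - 60742714406414040000 = 1 (should be 1). ✓

(x_1, y_1) = (25, 4); (x_6, y_6) = (7793761249, 1248000600).


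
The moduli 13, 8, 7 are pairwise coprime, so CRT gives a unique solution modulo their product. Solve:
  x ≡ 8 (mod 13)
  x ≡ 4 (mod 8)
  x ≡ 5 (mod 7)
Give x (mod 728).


Moduli 13, 8, 7 are pairwise coprime; by CRT there is a unique solution modulo M = 13 · 8 · 7 = 728.
Solve pairwise, accumulating the modulus:
  Start with x ≡ 8 (mod 13).
  Combine with x ≡ 4 (mod 8): since gcd(13, 8) = 1, we get a unique residue mod 104.
    Write x = 8 + 13·t and substitute into x ≡ 4 (mod 8): 13·t ≡ 4 − 8 = -4 (mod 8).
    Reduce coefficients mod 8: 5·t ≡ 4 (mod 8).
    The inverse of 5 mod 8 is 5 (since 5·5 = 25 = 3·8 + 1), so t ≡ 5·4 = 20 ≡ 4 (mod 8).
    Then x = 8 + 13·4 = 60, valid modulo lcm(13, 8) = 104: x ≡ 60 (mod 104).
  Combine with x ≡ 5 (mod 7): since gcd(104, 7) = 1, we get a unique residue mod 728.
    Write x = 60 + 104·t and substitute into x ≡ 5 (mod 7): 104·t ≡ 5 − 60 = -55 (mod 7).
    Reduce coefficients mod 7: 6·t ≡ 1 (mod 7).
    The inverse of 6 mod 7 is 6 (since 6·6 = 36 = 5·7 + 1), so t ≡ 6·1 = 6 ≡ 6 (mod 7).
    Then x = 60 + 104·6 = 684, valid modulo lcm(104, 7) = 728: x ≡ 684 (mod 728).
Verify: 684 mod 13 = 8 ✓, 684 mod 8 = 4 ✓, 684 mod 7 = 5 ✓.

x ≡ 684 (mod 728).


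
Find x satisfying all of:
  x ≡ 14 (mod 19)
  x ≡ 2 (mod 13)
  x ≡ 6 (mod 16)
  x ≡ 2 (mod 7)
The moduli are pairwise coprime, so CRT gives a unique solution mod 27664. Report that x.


Product of moduli M = 19 · 13 · 16 · 7 = 27664.
Merge one congruence at a time:
  Start: x ≡ 14 (mod 19).
  Combine with x ≡ 2 (mod 13); new modulus lcm = 247.
    Write x = 14 + 19·t and substitute into x ≡ 2 (mod 13): 19·t ≡ 2 − 14 = -12 (mod 13).
    Reduce coefficients mod 13: 6·t ≡ 1 (mod 13).
    The inverse of 6 mod 13 is 11 (since 6·11 = 66 = 5·13 + 1), so t ≡ 11·1 = 11 ≡ 11 (mod 13).
    Then x = 14 + 19·11 = 223, valid modulo lcm(19, 13) = 247: x ≡ 223 (mod 247).
  Combine with x ≡ 6 (mod 16); new modulus lcm = 3952.
    Write x = 223 + 247·t and substitute into x ≡ 6 (mod 16): 247·t ≡ 6 − 223 = -217 (mod 16).
    Reduce coefficients mod 16: 7·t ≡ 7 (mod 16).
    The inverse of 7 mod 16 is 7 (since 7·7 = 49 = 3·16 + 1), so t ≡ 7·7 = 49 ≡ 1 (mod 16).
    Then x = 223 + 247·1 = 470, valid modulo lcm(247, 16) = 3952: x ≡ 470 (mod 3952).
  Combine with x ≡ 2 (mod 7); new modulus lcm = 27664.
    Write x = 470 + 3952·t and substitute into x ≡ 2 (mod 7): 3952·t ≡ 2 − 470 = -468 (mod 7).
    Reduce coefficients mod 7: 4·t ≡ 1 (mod 7).
    The inverse of 4 mod 7 is 2 (since 4·2 = 8 = 1·7 + 1), so t ≡ 2·1 = 2 ≡ 2 (mod 7).
    Then x = 470 + 3952·2 = 8374, valid modulo lcm(3952, 7) = 27664: x ≡ 8374 (mod 27664).
Verify against each original: 8374 mod 19 = 14, 8374 mod 13 = 2, 8374 mod 16 = 6, 8374 mod 7 = 2.

x ≡ 8374 (mod 27664).


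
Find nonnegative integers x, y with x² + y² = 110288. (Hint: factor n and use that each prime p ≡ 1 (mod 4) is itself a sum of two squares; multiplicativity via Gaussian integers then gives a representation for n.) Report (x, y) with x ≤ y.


Step 1: Factor n = 110288 = 2^4 · 61 · 113.
Step 2: Check the mod-4 condition on each prime factor: 2 = 2 (special); 61 ≡ 1 (mod 4), exponent 1; 113 ≡ 1 (mod 4), exponent 1.
All primes ≡ 3 (mod 4) appear to even exponent (or don't appear), so by the two-squares theorem n IS expressible as a sum of two squares.
Step 3: Build a representation. Group n = k² · m with k = 4 and m = 61 · 113 = 6893 (a product of primes ≡ 1 (mod 4)); a representation of m scales to one of n via (k·x)² + (k·y)² = k²(x² + y²). Each prime p ≡ 1 (mod 4) is itself a sum of two squares; find a² by testing p − a² for a perfect square:
  61: 61 − 1² = 60, 61 − 2² = 57, 61 − 3² = 52, 61 − 4² = 45, 61 − 5² = 36 = 6² ⇒ 61 = 5² + 6².
  113: 113 − 1² = 112, 113 − 2² = 109, 113 − 3² = 104, 113 − 4² = 97, 113 − 5² = 88, 113 − 6² = 77, 113 − 7² = 64 = 8² ⇒ 113 = 7² + 8².
  Combine using the Brahmagupta–Fibonacci identity (a² + b²)(c² + d²) = (ac − bd)² + (ad + bc)² = (ac + bd)² + (ad − bc)²:
  61 · 113 = 6893: from (5² + 6²)(7² + 8²), take (5·7 − 6·8, 5·8 + 6·7) = (35 − 48, 40 + 42) = (-13, 82); dropping signs (only squares matter) gives (13, 82); check 13² + 82² = 169 + 6724 = 6893 ✓.
  Scale by k = 4: (4·13, 4·82) = (52, 328).
Step 4: Order so x ≤ y and verify: 52² + 328² = 2704 + 107584 = 110288 = n. ✓

n = 110288 = 52² + 328² (one valid representation with x ≤ y).


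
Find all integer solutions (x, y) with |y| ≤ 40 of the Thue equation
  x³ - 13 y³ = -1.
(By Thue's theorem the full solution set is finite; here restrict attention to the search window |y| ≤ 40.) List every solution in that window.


The equation is x³ - 13y³ = -1. For fixed y, x³ = 13·y³ − 1, so a solution requires the RHS to be a perfect cube.
Strategy: iterate y from -40 to 40, compute RHS = 13·y³ − 1, and check whether it is a (positive or negative) perfect cube.
Check small values of y:
  y = 0: RHS = -1 = (-1)³ ⇒ x = -1 works.
  y = 1: RHS = 12 is not a perfect cube.
  y = -1: RHS = -14 is not a perfect cube.
  y = 2: RHS = 103 is not a perfect cube.
  y = -2: RHS = -105 is not a perfect cube.
  y = 3: RHS = 350 is not a perfect cube.
  y = -3: RHS = -352 is not a perfect cube.
Continuing the search up to |y| = 40 finds no further solutions beyond those listed.
Collected solutions: (-1, 0).

Solutions (with |y| ≤ 40): (-1, 0).


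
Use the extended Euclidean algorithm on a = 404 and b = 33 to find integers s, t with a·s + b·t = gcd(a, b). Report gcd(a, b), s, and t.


Euclidean algorithm on (404, 33) — divide until remainder is 0:
  404 = 12 · 33 + 8
  33 = 4 · 8 + 1
  8 = 8 · 1 + 0
gcd(404, 33) = 1.
Track Bezout coefficients alongside the remainders: start with r₀ = 404 = a·1 + b·0 (s = 1, t = 0) and r₁ = 33 = a·0 + b·1 (s = 0, t = 1); each new remainder r_{k+1} = r_{k-1} − q_k·r_k inherits s_{k+1} = s_{k-1} − q_k·s_k, t_{k+1} = t_{k-1} − q_k·t_k, so r_k = a·s_k + b·t_k at every step:
  q = 12: r = 8, s = 1 − 12·0 = 1, t = 0 − 12·1 = -12  (check: 404·1 + 33·(-12) = 8)
  q = 4: r = 1, s = 0 − 4·1 = -4, t = 1 − 4·(-12) = 49  (check: 404·(-4) + 33·49 = 1)
The row with r = 1 (the gcd) gives the Bezout coefficients s = -4, t = 49.
Result: 404 · (-4) + 33 · (49) = 1.

gcd(404, 33) = 1; s = -4, t = 49 (check: 404·(-4) + 33·49 = 1).


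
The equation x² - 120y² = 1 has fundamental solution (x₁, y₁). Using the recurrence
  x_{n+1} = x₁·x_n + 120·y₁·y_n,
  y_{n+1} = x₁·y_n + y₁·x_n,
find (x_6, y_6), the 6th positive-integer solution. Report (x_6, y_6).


Step 1: Find the fundamental solution (x₁, y₁) of x² - 120y² = 1.
  Expand √120 as a continued fraction. a₀ = ⌊√120⌋ = 10; iterate m_{k+1} = d_k·a_k − m_k, d_{k+1} = (120 − m_{k+1}²)/d_k, a_{k+1} = ⌊(a₀ + m_{k+1})/d_{k+1}⌋ (starting m₀ = 0, d₀ = 1), with convergents p_k = a_k·p_{k-1} + p_{k-2}, q_k = a_k·q_{k-1} + q_{k-2} (p₋₁ = 1, q₋₁ = 0):
  k = 0: a₀ = 10; p₀/q₀ = 10/1; p₀² − 120·q₀² = 100 − 120 = -20.
  k = 1: m = 10, d = 20, a = ⌊(10 + 10)/20⌋ = 1; p/q = (1·10 + 1)/(1·1 + 0) = 11/1; p² − 120·q² = 121 − 120 = 1.
  The first convergent with p² − 120·q² = 1 gives the fundamental solution (x₁, y₁) = (11, 1).
Step 2: Apply the recurrence (x_{n+1}, y_{n+1}) = (x₁x_n + 120y₁y_n, x₁y_n + y₁x_n) repeatedly.
  From (x_1, y_1) = (11, 1): x_2 = 11·11 + 120·1·1 = 241; y_2 = 11·1 + 1·11 = 22.
  From (x_2, y_2) = (241, 22): x_3 = 11·241 + 120·1·22 = 5291; y_3 = 11·22 + 1·241 = 483.
  From (x_3, y_3) = (5291, 483): x_4 = 11·5291 + 120·1·483 = 116161; y_4 = 11·483 + 1·5291 = 10604.
  From (x_4, y_4) = (116161, 10604): x_5 = 11·116161 + 120·1·10604 = 2550251; y_5 = 11·10604 + 1·116161 = 232805.
  From (x_5, y_5) = (2550251, 232805): x_6 = 11·2550251 + 120·1·232805 = 55989361; y_6 = 11·232805 + 1·2550251 = 5111106.
Step 3: Verify x_6² - 120·y_6² = 3134808545188321 - 3134808545188320 = 1 (should be 1). ✓

(x_1, y_1) = (11, 1); (x_6, y_6) = (55989361, 5111106).


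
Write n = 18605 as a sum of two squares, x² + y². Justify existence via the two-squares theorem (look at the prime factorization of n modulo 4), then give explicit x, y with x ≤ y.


Step 1: Factor n = 18605 = 5 · 61^2.
Step 2: Check the mod-4 condition on each prime factor: 5 ≡ 1 (mod 4), exponent 1; 61 ≡ 1 (mod 4), exponent 2.
All primes ≡ 3 (mod 4) appear to even exponent (or don't appear), so by the two-squares theorem n IS expressible as a sum of two squares.
Step 3: Build a representation. Here n = 5 · 61 · 61 is a product of primes ≡ 1 (mod 4). Each prime p ≡ 1 (mod 4) is itself a sum of two squares; find a² by testing p − a² for a perfect square:
  5: 5 − 1² = 4 = 2² ⇒ 5 = 1² + 2².
  61: 61 − 1² = 60, 61 − 2² = 57, 61 − 3² = 52, 61 − 4² = 45, 61 − 5² = 36 = 6² ⇒ 61 = 5² + 6².
  Combine using the Brahmagupta–Fibonacci identity (a² + b²)(c² + d²) = (ac − bd)² + (ad + bc)² = (ac + bd)² + (ad − bc)²:
  5 · 61 = 305: from (1² + 2²)(5² + 6²), take (1·5 − 2·6, 1·6 + 2·5) = (5 − 12, 6 + 10) = (-7, 16); dropping signs (only squares matter) gives (7, 16); check 7² + 16² = 49 + 256 = 305 ✓.
  305 · 61 = 18605: from (7² + 16²)(5² + 6²), take (7·5 − 16·6, 7·6 + 16·5) = (35 − 96, 42 + 80) = (-61, 122); dropping signs (only squares matter) gives (61, 122); check 61² + 122² = 3721 + 14884 = 18605 ✓.
Step 4: Order so x ≤ y and verify: 61² + 122² = 3721 + 14884 = 18605 = n. ✓

n = 18605 = 61² + 122² (one valid representation with x ≤ y).


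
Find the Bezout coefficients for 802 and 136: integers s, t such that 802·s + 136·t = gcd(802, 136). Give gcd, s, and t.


Euclidean algorithm on (802, 136) — divide until remainder is 0:
  802 = 5 · 136 + 122
  136 = 1 · 122 + 14
  122 = 8 · 14 + 10
  14 = 1 · 10 + 4
  10 = 2 · 4 + 2
  4 = 2 · 2 + 0
gcd(802, 136) = 2.
Track Bezout coefficients alongside the remainders: start with r₀ = 802 = a·1 + b·0 (s = 1, t = 0) and r₁ = 136 = a·0 + b·1 (s = 0, t = 1); each new remainder r_{k+1} = r_{k-1} − q_k·r_k inherits s_{k+1} = s_{k-1} − q_k·s_k, t_{k+1} = t_{k-1} − q_k·t_k, so r_k = a·s_k + b·t_k at every step:
  q = 5: r = 122, s = 1 − 5·0 = 1, t = 0 − 5·1 = -5  (check: 802·1 + 136·(-5) = 122)
  q = 1: r = 14, s = 0 − 1·1 = -1, t = 1 − 1·(-5) = 6  (check: 802·(-1) + 136·6 = 14)
  q = 8: r = 10, s = 1 − 8·(-1) = 9, t = -5 − 8·6 = -53  (check: 802·9 + 136·(-53) = 10)
  q = 1: r = 4, s = -1 − 1·9 = -10, t = 6 − 1·(-53) = 59  (check: 802·(-10) + 136·59 = 4)
  q = 2: r = 2, s = 9 − 2·(-10) = 29, t = -53 − 2·59 = -171  (check: 802·29 + 136·(-171) = 2)
The row with r = 2 (the gcd) gives the Bezout coefficients s = 29, t = -171.
Result: 802 · (29) + 136 · (-171) = 2.

gcd(802, 136) = 2; s = 29, t = -171 (check: 802·29 + 136·(-171) = 2).


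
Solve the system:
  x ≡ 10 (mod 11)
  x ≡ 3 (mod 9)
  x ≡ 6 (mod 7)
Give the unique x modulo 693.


Moduli 11, 9, 7 are pairwise coprime; by CRT there is a unique solution modulo M = 11 · 9 · 7 = 693.
Solve pairwise, accumulating the modulus:
  Start with x ≡ 10 (mod 11).
  Combine with x ≡ 3 (mod 9): since gcd(11, 9) = 1, we get a unique residue mod 99.
    Write x = 10 + 11·t and substitute into x ≡ 3 (mod 9): 11·t ≡ 3 − 10 = -7 (mod 9).
    Reduce coefficients mod 9: 2·t ≡ 2 (mod 9).
    The inverse of 2 mod 9 is 5 (since 2·5 = 10 = 1·9 + 1), so t ≡ 5·2 = 10 ≡ 1 (mod 9).
    Then x = 10 + 11·1 = 21, valid modulo lcm(11, 9) = 99: x ≡ 21 (mod 99).
  Combine with x ≡ 6 (mod 7): since gcd(99, 7) = 1, we get a unique residue mod 693.
    Write x = 21 + 99·t and substitute into x ≡ 6 (mod 7): 99·t ≡ 6 − 21 = -15 (mod 7).
    Reduce coefficients mod 7: 1·t ≡ 6 (mod 7).
    So t ≡ 6 (mod 7).
    Then x = 21 + 99·6 = 615, valid modulo lcm(99, 7) = 693: x ≡ 615 (mod 693).
Verify: 615 mod 11 = 10 ✓, 615 mod 9 = 3 ✓, 615 mod 7 = 6 ✓.

x ≡ 615 (mod 693).


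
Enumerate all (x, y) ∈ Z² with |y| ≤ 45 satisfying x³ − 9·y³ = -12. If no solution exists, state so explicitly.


The equation is x³ - 9y³ = -12. For fixed y, x³ = 9·y³ − 12, so a solution requires the RHS to be a perfect cube.
Strategy: iterate y from -45 to 45, compute RHS = 9·y³ − 12, and check whether it is a (positive or negative) perfect cube.
Check small values of y:
  y = 0: RHS = -12 is not a perfect cube.
  y = 1: RHS = -3 is not a perfect cube.
  y = -1: RHS = -21 is not a perfect cube.
  y = 2: RHS = 60 is not a perfect cube.
  y = -2: RHS = -84 is not a perfect cube.
  y = 3: RHS = 231 is not a perfect cube.
  y = -3: RHS = -255 is not a perfect cube.
Continuing the search up to |y| = 45 finds no solutions either.
No (x, y) in the scanned range satisfies the equation.

No integer solutions with |y| ≤ 45.


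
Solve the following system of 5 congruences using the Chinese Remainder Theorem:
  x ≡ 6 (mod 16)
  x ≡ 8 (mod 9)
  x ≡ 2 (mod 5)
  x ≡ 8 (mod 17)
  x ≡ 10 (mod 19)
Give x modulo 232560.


Product of moduli M = 16 · 9 · 5 · 17 · 19 = 232560.
Merge one congruence at a time:
  Start: x ≡ 6 (mod 16).
  Combine with x ≡ 8 (mod 9); new modulus lcm = 144.
    Write x = 6 + 16·t and substitute into x ≡ 8 (mod 9): 16·t ≡ 8 − 6 = 2 (mod 9).
    Reduce coefficients mod 9: 7·t ≡ 2 (mod 9).
    The inverse of 7 mod 9 is 4 (since 7·4 = 28 = 3·9 + 1), so t ≡ 4·2 = 8 ≡ 8 (mod 9).
    Then x = 6 + 16·8 = 134, valid modulo lcm(16, 9) = 144: x ≡ 134 (mod 144).
  Combine with x ≡ 2 (mod 5); new modulus lcm = 720.
    Write x = 134 + 144·t and substitute into x ≡ 2 (mod 5): 144·t ≡ 2 − 134 = -132 (mod 5).
    Reduce coefficients mod 5: 4·t ≡ 3 (mod 5).
    The inverse of 4 mod 5 is 4 (since 4·4 = 16 = 3·5 + 1), so t ≡ 4·3 = 12 ≡ 2 (mod 5).
    Then x = 134 + 144·2 = 422, valid modulo lcm(144, 5) = 720: x ≡ 422 (mod 720).
  Combine with x ≡ 8 (mod 17); new modulus lcm = 12240.
    Write x = 422 + 720·t and substitute into x ≡ 8 (mod 17): 720·t ≡ 8 − 422 = -414 (mod 17).
    Reduce coefficients mod 17: 6·t ≡ 11 (mod 17).
    The inverse of 6 mod 17 is 3 (since 6·3 = 18 = 1·17 + 1), so t ≡ 3·11 = 33 ≡ 16 (mod 17).
    Then x = 422 + 720·16 = 11942, valid modulo lcm(720, 17) = 12240: x ≡ 11942 (mod 12240).
  Combine with x ≡ 10 (mod 19); new modulus lcm = 232560.
    Write x = 11942 + 12240·t and substitute into x ≡ 10 (mod 19): 12240·t ≡ 10 − 11942 = -11932 (mod 19).
    Reduce coefficients mod 19: 4·t ≡ 0 (mod 19).
    The inverse of 4 mod 19 is 5 (since 4·5 = 20 = 1·19 + 1), so t ≡ 5·0 = 0 ≡ 0 (mod 19).
    Then x = 11942 + 12240·0 = 11942, valid modulo lcm(12240, 19) = 232560: x ≡ 11942 (mod 232560).
Verify against each original: 11942 mod 16 = 6, 11942 mod 9 = 8, 11942 mod 5 = 2, 11942 mod 17 = 8, 11942 mod 19 = 10.

x ≡ 11942 (mod 232560).


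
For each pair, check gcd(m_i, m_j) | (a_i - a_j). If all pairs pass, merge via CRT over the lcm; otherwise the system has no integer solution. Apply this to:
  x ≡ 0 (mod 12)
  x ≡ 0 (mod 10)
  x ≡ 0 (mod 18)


Moduli 12, 10, 18 are not pairwise coprime, so CRT works modulo lcm(m_i) when all pairwise compatibility conditions hold.
Pairwise compatibility: gcd(m_i, m_j) must divide a_i - a_j for every pair.
Merge one congruence at a time:
  Start: x ≡ 0 (mod 12).
  Combine with x ≡ 0 (mod 10): gcd(12, 10) = 2; 0 - 0 = 0, which IS divisible by 2, so compatible.
    Write x = 0 + 12·t and substitute into x ≡ 0 (mod 10): 12·t ≡ 0 − 0 = 0 (mod 10).
    Divide the congruence (and modulus) by g = 2: 6·t ≡ 0 (mod 5).
    Reduce coefficients mod 5: 1·t ≡ 0 (mod 5).
    So t ≡ 0 (mod 5).
    Then x = 0 + 12·0 = 0, valid modulo lcm(12, 10) = 60: x ≡ 0 (mod 60).
  Combine with x ≡ 0 (mod 18): gcd(60, 18) = 6; 0 - 0 = 0, which IS divisible by 6, so compatible.
    Write x = 0 + 60·t and substitute into x ≡ 0 (mod 18): 60·t ≡ 0 − 0 = 0 (mod 18).
    Divide the congruence (and modulus) by g = 6: 10·t ≡ 0 (mod 3).
    Reduce coefficients mod 3: 1·t ≡ 0 (mod 3).
    So t ≡ 0 (mod 3).
    Then x = 0 + 60·0 = 0, valid modulo lcm(60, 18) = 180: x ≡ 0 (mod 180).
Verify: 0 mod 12 = 0, 0 mod 10 = 0, 0 mod 18 = 0.

x ≡ 0 (mod 180).


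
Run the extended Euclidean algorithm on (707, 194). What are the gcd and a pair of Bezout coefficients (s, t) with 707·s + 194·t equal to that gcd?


Euclidean algorithm on (707, 194) — divide until remainder is 0:
  707 = 3 · 194 + 125
  194 = 1 · 125 + 69
  125 = 1 · 69 + 56
  69 = 1 · 56 + 13
  56 = 4 · 13 + 4
  13 = 3 · 4 + 1
  4 = 4 · 1 + 0
gcd(707, 194) = 1.
Track Bezout coefficients alongside the remainders: start with r₀ = 707 = a·1 + b·0 (s = 1, t = 0) and r₁ = 194 = a·0 + b·1 (s = 0, t = 1); each new remainder r_{k+1} = r_{k-1} − q_k·r_k inherits s_{k+1} = s_{k-1} − q_k·s_k, t_{k+1} = t_{k-1} − q_k·t_k, so r_k = a·s_k + b·t_k at every step:
  q = 3: r = 125, s = 1 − 3·0 = 1, t = 0 − 3·1 = -3  (check: 707·1 + 194·(-3) = 125)
  q = 1: r = 69, s = 0 − 1·1 = -1, t = 1 − 1·(-3) = 4  (check: 707·(-1) + 194·4 = 69)
  q = 1: r = 56, s = 1 − 1·(-1) = 2, t = -3 − 1·4 = -7  (check: 707·2 + 194·(-7) = 56)
  q = 1: r = 13, s = -1 − 1·2 = -3, t = 4 − 1·(-7) = 11  (check: 707·(-3) + 194·11 = 13)
  q = 4: r = 4, s = 2 − 4·(-3) = 14, t = -7 − 4·11 = -51  (check: 707·14 + 194·(-51) = 4)
  q = 3: r = 1, s = -3 − 3·14 = -45, t = 11 − 3·(-51) = 164  (check: 707·(-45) + 194·164 = 1)
The row with r = 1 (the gcd) gives the Bezout coefficients s = -45, t = 164.
Result: 707 · (-45) + 194 · (164) = 1.

gcd(707, 194) = 1; s = -45, t = 164 (check: 707·(-45) + 194·164 = 1).


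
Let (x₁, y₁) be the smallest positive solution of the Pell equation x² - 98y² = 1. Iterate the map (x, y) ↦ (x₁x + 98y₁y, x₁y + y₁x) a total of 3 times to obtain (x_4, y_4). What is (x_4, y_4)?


Step 1: Find the fundamental solution (x₁, y₁) of x² - 98y² = 1.
  Expand √98 as a continued fraction. a₀ = ⌊√98⌋ = 9; iterate m_{k+1} = d_k·a_k − m_k, d_{k+1} = (98 − m_{k+1}²)/d_k, a_{k+1} = ⌊(a₀ + m_{k+1})/d_{k+1}⌋ (starting m₀ = 0, d₀ = 1), with convergents p_k = a_k·p_{k-1} + p_{k-2}, q_k = a_k·q_{k-1} + q_{k-2} (p₋₁ = 1, q₋₁ = 0):
  k = 0: a₀ = 9; p₀/q₀ = 9/1; p₀² − 98·q₀² = 81 − 98 = -17.
  k = 1: m = 9, d = 17, a = ⌊(9 + 9)/17⌋ = 1; p/q = (1·9 + 1)/(1·1 + 0) = 10/1; p² − 98·q² = 100 − 98 = 2.
  k = 2: m = 8, d = 2, a = ⌊(9 + 8)/2⌋ = 8; p/q = (8·10 + 9)/(8·1 + 1) = 89/9; p² − 98·q² = 7921 − 7938 = -17.
  k = 3: m = 8, d = 17, a = ⌊(9 + 8)/17⌋ = 1; p/q = (1·89 + 10)/(1·9 + 1) = 99/10; p² − 98·q² = 9801 − 9800 = 1.
  The first convergent with p² − 98·q² = 1 gives the fundamental solution (x₁, y₁) = (99, 10).
Step 2: Apply the recurrence (x_{n+1}, y_{n+1}) = (x₁x_n + 98y₁y_n, x₁y_n + y₁x_n) repeatedly.
  From (x_1, y_1) = (99, 10): x_2 = 99·99 + 98·10·10 = 19601; y_2 = 99·10 + 10·99 = 1980.
  From (x_2, y_2) = (19601, 1980): x_3 = 99·19601 + 98·10·1980 = 3880899; y_3 = 99·1980 + 10·19601 = 392030.
  From (x_3, y_3) = (3880899, 392030): x_4 = 99·3880899 + 98·10·392030 = 768398401; y_4 = 99·392030 + 10·3880899 = 77619960.
Step 3: Verify x_4² - 98·y_4² = 590436102659356801 - 590436102659356800 = 1 (should be 1). ✓

(x_1, y_1) = (99, 10); (x_4, y_4) = (768398401, 77619960).
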